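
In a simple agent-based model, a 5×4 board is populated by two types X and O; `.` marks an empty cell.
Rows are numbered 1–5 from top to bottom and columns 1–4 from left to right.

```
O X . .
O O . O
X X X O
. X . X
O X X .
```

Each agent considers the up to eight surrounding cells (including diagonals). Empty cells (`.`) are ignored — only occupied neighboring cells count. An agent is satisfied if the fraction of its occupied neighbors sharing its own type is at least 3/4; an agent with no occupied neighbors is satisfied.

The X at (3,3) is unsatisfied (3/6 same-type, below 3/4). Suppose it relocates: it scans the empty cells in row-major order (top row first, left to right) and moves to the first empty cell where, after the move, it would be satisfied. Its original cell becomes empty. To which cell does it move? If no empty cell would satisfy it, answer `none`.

Vacating (3,3). Empty cells in order:
  (1,3): 1/3 same-type → still unsatisfied.
  (1,4): 0/1 same-type → still unsatisfied.
  (2,3): 2/5 same-type → still unsatisfied.
  (4,1): 4/5 same-type → satisfied — stop here.

(4,1)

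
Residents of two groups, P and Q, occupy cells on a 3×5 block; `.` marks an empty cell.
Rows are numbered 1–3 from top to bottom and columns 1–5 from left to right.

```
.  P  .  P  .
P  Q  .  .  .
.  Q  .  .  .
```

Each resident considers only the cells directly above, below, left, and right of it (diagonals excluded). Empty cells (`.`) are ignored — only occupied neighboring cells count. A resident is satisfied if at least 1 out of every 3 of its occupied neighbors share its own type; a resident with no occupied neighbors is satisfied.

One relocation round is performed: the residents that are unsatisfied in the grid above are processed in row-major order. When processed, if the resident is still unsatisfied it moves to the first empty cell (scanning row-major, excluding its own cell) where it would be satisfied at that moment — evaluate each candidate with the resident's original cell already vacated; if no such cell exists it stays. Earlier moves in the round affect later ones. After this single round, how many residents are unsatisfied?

Initially unsatisfied (in order): (1,2), (2,1).
  (1,2) → (1,1).
  (2,1): now satisfied by earlier moves; stays.
Resulting grid:
P . . P .
P Q . . .
. Q . . .
All satisfied now.

0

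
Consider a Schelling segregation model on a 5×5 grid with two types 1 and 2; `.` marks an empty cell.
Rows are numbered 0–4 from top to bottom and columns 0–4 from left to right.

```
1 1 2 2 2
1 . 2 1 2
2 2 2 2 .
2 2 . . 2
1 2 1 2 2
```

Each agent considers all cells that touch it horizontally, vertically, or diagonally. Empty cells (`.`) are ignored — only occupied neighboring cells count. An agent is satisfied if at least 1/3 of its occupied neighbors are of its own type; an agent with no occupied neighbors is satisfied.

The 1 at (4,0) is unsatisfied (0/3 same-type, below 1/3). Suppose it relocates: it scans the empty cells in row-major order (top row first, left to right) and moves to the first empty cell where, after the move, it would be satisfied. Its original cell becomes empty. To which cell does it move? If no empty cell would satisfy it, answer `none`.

Vacating (4,0). Empty cells in order:
  (1,1): 3/8 same-type → satisfied — stop here.

(1,1)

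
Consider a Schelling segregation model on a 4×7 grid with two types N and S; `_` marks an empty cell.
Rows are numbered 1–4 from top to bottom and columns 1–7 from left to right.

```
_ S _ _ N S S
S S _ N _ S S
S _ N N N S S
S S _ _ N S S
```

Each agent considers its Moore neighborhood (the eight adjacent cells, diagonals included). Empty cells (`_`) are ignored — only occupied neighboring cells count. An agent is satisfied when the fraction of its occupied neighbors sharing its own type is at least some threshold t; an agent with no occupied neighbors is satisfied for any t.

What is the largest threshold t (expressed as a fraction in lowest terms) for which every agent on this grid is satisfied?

Row 1: (1,2)S 2/2 · (1,5)N 1/3 · (1,6)S 3/4 · (1,7)S 3/3
Row 2: (2,1)S 3/3 · (2,2)S 3/4 · (2,4)N 4/4 · (2,6)S 5/7 · (2,7)S 5/5
Row 3: (3,1)S 4/4 · (3,3)N 2/4 · (3,4)N 4/4 · (3,5)N 3/6 · (3,6)S 5/7 · (3,7)S 5/5
Row 4: (4,1)S 2/2 · (4,2)S 2/3 · (4,5)N 2/4 · (4,6)S 3/5 · (4,7)S 3/3
The smallest same-type fraction is 1/3 at (1,5), which reduces to 1/3. Any threshold above that leaves this agent unsatisfied.

1/3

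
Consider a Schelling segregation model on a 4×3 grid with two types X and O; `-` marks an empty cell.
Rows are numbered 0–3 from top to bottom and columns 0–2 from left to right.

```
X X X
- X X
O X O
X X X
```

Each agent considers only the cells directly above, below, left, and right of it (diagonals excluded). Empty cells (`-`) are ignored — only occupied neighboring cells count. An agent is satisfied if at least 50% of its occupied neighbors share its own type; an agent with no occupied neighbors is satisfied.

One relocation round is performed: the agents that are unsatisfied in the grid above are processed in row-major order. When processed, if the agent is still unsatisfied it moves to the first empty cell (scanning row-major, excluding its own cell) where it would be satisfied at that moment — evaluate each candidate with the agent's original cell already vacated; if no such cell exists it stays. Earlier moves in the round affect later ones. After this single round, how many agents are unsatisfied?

2

Initially unsatisfied (in order): (2,0), (2,2).
  (2,0): no empty cell satisfies it; stays.
  (2,2): no empty cell satisfies it; stays.
Resulting grid:
X X X
- X X
O X O
X X X
Unsatisfied now: (2,0), (2,2).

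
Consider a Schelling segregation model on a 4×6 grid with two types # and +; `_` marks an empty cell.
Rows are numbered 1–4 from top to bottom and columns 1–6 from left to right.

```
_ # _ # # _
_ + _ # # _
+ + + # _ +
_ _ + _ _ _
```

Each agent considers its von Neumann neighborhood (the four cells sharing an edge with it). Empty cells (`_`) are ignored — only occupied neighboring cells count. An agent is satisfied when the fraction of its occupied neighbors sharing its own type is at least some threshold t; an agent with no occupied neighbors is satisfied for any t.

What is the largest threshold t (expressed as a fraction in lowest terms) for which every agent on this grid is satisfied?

0/1

Row 1: (1,2)# 0/1 · (1,4)# 2/2 · (1,5)# 2/2
Row 2: (2,2)+ 1/2 · (2,4)# 3/3 · (2,5)# 2/2
Row 3: (3,1)+ 1/1 · (3,2)+ 3/3 · (3,3)+ 2/3 · (3,4)# 1/2 · (3,6)+ — no occupied neighbors
Row 4: (4,3)+ 1/1
The smallest same-type fraction is 0/1 at (1,2), which reduces to 0/1. Any threshold above that leaves this agent unsatisfied.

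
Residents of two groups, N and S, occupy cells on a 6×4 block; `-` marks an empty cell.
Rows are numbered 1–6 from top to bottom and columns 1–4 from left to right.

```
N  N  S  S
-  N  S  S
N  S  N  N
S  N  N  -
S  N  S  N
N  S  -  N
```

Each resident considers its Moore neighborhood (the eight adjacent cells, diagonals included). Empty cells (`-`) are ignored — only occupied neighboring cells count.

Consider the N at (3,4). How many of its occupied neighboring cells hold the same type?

Occupied neighbors of (3,4): (2,3)=S, (2,4)=S, (3,3)=N, (4,3)=N.
Same type (N): 2 of 4.

2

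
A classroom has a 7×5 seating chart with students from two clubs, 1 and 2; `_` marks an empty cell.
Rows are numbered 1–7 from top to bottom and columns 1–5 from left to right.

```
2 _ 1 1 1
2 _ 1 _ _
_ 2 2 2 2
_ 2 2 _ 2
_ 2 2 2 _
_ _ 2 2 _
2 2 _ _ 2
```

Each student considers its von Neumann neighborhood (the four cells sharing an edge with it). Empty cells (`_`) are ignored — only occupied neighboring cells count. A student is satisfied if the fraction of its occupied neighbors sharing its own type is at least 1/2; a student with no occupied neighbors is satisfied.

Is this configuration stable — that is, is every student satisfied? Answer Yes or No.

Yes

(1,1)2 1/1 satisfied
(1,3)1 2/2 satisfied
(1,4)1 2/2 satisfied
(1,5)1 1/1 satisfied
(2,1)2 1/1 satisfied
(2,3)1 1/2 satisfied
(3,2)2 2/2 satisfied
(3,3)2 3/4 satisfied
(3,4)2 2/2 satisfied
(3,5)2 2/2 satisfied
(4,2)2 3/3 satisfied
(4,3)2 3/3 satisfied
(4,5)2 1/1 satisfied
(5,2)2 2/2 satisfied
(5,3)2 4/4 satisfied
(5,4)2 2/2 satisfied
(6,3)2 2/2 satisfied
(6,4)2 2/2 satisfied
(7,1)2 1/1 satisfied
(7,2)2 1/1 satisfied
(7,5)2 0/0 satisfied
All meet the threshold, so the configuration is stable.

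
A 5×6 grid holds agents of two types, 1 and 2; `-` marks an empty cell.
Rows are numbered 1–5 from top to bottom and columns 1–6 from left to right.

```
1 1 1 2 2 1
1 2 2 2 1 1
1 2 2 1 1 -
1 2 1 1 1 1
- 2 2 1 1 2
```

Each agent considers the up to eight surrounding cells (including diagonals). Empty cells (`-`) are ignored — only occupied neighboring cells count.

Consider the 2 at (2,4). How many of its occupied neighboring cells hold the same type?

4

Occupied neighbors of (2,4): (1,3)=1, (1,4)=2, (1,5)=2, (2,3)=2, (2,5)=1, (3,3)=2, (3,4)=1, (3,5)=1.
Same type (2): 4 of 8.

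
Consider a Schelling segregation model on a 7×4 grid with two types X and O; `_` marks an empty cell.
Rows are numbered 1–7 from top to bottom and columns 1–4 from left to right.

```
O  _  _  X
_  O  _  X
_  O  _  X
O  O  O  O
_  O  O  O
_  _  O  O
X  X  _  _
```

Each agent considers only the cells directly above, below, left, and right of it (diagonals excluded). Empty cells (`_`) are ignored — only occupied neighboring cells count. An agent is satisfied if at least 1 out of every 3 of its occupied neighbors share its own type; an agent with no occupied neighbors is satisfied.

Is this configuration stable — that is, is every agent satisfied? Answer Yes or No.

Yes

(1,1)O 0/0 satisfied
(1,4)X 1/1 satisfied
(2,2)O 1/1 satisfied
(2,4)X 2/2 satisfied
(3,2)O 2/2 satisfied
(3,4)X 1/2 satisfied
(4,1)O 1/1 satisfied
(4,2)O 4/4 satisfied
(4,3)O 3/3 satisfied
(4,4)O 2/3 satisfied
(5,2)O 2/2 satisfied
(5,3)O 4/4 satisfied
(5,4)O 3/3 satisfied
(6,3)O 2/2 satisfied
(6,4)O 2/2 satisfied
(7,1)X 1/1 satisfied
(7,2)X 1/1 satisfied
All meet the threshold, so the configuration is stable.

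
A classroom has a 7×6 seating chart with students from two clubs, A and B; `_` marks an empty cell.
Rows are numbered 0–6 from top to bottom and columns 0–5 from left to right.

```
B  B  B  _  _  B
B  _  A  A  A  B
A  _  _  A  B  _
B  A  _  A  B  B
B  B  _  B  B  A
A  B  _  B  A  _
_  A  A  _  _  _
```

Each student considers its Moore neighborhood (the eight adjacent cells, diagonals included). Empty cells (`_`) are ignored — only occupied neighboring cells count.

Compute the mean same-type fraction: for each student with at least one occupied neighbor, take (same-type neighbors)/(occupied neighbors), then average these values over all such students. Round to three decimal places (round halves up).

(0,0)B 2/2
(0,1)B 3/4
(0,2)B 1/3
(0,5)B 1/2
(1,0)B 2/3
(1,2)A 2/4
(1,3)A 3/5
(1,4)A 2/5
(1,5)B 2/3
(2,0)A 1/3
(2,3)A 4/6
(2,4)B 3/7
(3,0)B 2/4
(3,1)A 1/4
(3,3)A 1/5
(3,4)B 4/7
(3,5)B 3/4
(4,0)B 3/5
(4,1)B 3/5
(4,3)B 3/5
(4,4)B 4/7
(4,5)A 1/4
(5,0)A 1/4
(5,1)B 2/5
(5,3)B 2/4
(5,4)A 1/4
(6,1)A 2/3
(6,2)A 1/3
Sum over 28 students: 2/2 + 3/4 + 1/3 + 1/2 + 2/3 + 2/4 + 3/5 + 2/5 + 2/3 + 1/3 + 4/6 + 3/7 + 2/4 + 1/4 + 1/5 + 4/7 + 3/4 + 3/5 + 3/5 + 3/5 + 4/7 + 1/4 + 1/4 + 2/5 + 2/4 + 1/4 + 2/3 + 1/3 = 2969/210; mean = 2969/210 ÷ 28 = 2969/5880 = 0.504931… → 0.505.

0.505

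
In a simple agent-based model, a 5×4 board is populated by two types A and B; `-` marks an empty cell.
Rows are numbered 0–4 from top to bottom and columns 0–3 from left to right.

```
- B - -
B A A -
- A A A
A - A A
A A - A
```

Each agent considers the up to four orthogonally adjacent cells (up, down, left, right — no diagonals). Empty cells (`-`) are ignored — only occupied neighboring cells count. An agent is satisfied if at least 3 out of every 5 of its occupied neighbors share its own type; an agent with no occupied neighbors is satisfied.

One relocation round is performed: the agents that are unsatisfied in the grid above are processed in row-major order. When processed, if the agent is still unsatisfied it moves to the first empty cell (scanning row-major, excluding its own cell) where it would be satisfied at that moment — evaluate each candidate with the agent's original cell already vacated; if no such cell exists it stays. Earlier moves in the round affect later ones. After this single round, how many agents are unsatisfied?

Initially unsatisfied (in order): (0,1), (1,0), (1,1).
  (0,1) → (0,0).
  (1,0) → (0,3).
  (1,1): now satisfied by earlier moves; stays.
Resulting grid:
B - - B
- A A -
- A A A
A - A A
A A - A
All satisfied now.

0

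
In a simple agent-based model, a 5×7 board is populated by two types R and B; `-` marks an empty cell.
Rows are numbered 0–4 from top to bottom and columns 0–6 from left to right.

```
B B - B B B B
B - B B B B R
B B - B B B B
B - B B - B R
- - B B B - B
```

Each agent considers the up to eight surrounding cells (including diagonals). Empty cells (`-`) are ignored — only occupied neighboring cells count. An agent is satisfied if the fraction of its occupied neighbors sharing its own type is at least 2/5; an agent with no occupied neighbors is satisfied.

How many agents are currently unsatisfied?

(0,0)B 2/2 satisfied
(0,1)B 3/3 satisfied
(0,3)B 4/4 satisfied
(0,4)B 5/5 satisfied
(0,5)B 4/5 satisfied
(0,6)B 2/3 satisfied
(1,0)B 4/4 satisfied
(1,2)B 5/5 satisfied
(1,3)B 6/6 satisfied
(1,4)B 8/8 satisfied
(1,5)B 7/8 satisfied
(1,6)R 0/5 not
(2,0)B 3/3 satisfied
(2,1)B 5/5 satisfied
(2,3)B 6/6 satisfied
(2,4)B 7/7 satisfied
(2,5)B 5/7 satisfied
(2,6)B 3/5 satisfied
(3,0)B 2/2 satisfied
(3,2)B 5/5 satisfied
(3,3)B 6/6 satisfied
(3,5)B 5/6 satisfied
(3,6)R 0/4 not
(4,2)B 3/3 satisfied
(4,3)B 4/4 satisfied
(4,4)B 3/3 satisfied
(4,6)B 1/2 satisfied
Unsatisfied: (1,6), (3,6) — 2 in total.

2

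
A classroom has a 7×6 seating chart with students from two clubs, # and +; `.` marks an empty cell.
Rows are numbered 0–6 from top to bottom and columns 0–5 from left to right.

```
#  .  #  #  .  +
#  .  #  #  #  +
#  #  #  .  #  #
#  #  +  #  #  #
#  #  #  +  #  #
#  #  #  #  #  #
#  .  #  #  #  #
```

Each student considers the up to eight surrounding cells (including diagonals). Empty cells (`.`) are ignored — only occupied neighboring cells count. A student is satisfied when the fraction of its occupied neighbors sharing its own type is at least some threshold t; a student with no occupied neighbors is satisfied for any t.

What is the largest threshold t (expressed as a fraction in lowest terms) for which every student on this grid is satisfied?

(0,0)# 1/1
(0,2)# 3/3
(0,3)# 4/4
(0,5)+ 1/2
(1,0)# 3/3
(1,2)# 5/5
(1,3)# 6/6
(1,4)# 4/6
(1,5)+ 1/4
(2,0)# 4/4
(2,1)# 6/7
(2,2)# 5/6
(2,4)# 6/7
(2,5)# 4/5
(3,0)# 5/5
(3,1)# 7/8
(3,2)+ 1/7
(3,3)# 5/7
(3,4)# 6/7
(3,5)# 5/5
(4,0)# 5/5
(4,1)# 7/8
(4,2)# 6/8
(4,3)+ 1/8
(4,4)# 7/8
(4,5)# 5/5
(5,0)# 4/4
(5,1)# 7/7
(5,2)# 6/7
(5,3)# 7/8
(5,4)# 7/8
(5,5)# 5/5
(6,0)# 2/2
(6,2)# 4/4
(6,3)# 5/5
(6,4)# 5/5
(6,5)# 3/3
The smallest same-type fraction is 1/8 at (4,3), which reduces to 1/8. Any threshold above that leaves this student unsatisfied.

1/8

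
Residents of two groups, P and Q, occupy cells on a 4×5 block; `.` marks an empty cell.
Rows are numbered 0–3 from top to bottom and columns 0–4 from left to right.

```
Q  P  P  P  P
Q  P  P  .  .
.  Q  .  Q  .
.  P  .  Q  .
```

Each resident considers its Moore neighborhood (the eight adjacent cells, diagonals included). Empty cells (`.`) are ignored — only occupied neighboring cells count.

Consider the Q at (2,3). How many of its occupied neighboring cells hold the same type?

1

Occupied neighbors of (2,3): (1,2)=P, (3,3)=Q.
Same type (Q): 1 of 2.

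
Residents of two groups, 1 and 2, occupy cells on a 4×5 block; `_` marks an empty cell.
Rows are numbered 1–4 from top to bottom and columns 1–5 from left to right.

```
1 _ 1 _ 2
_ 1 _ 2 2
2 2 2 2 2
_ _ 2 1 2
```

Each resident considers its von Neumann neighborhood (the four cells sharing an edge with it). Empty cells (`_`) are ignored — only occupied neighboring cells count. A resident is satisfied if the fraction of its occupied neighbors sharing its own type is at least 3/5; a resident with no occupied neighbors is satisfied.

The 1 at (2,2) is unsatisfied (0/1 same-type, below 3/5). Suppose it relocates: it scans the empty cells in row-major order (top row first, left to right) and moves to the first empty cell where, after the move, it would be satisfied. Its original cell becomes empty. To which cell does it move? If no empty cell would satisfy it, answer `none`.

Vacating (2,2). Empty cells in order:
  (1,2): 2/2 same-type → satisfied — stop here.

(1,2)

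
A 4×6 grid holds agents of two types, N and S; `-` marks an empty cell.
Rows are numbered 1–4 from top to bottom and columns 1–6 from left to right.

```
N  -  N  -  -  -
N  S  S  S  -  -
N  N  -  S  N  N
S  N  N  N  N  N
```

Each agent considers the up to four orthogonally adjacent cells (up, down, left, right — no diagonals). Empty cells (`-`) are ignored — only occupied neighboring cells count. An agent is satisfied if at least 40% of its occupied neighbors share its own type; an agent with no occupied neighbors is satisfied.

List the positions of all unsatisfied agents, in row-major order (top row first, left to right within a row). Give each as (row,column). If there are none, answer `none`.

Row 1: (1,1)N 1/1 satisfied · (1,3)N 0/1 not
Row 2: (2,1)N 2/3 satisfied · (2,2)S 1/3 not · (2,3)S 2/3 satisfied · (2,4)S 2/2 satisfied
Row 3: (3,1)N 2/3 satisfied · (3,2)N 2/3 satisfied · (3,4)S 1/3 not · (3,5)N 2/3 satisfied · (3,6)N 2/2 satisfied
Row 4: (4,1)S 0/2 not · (4,2)N 2/3 satisfied · (4,3)N 2/2 satisfied · (4,4)N 2/3 satisfied · (4,5)N 3/3 satisfied · (4,6)N 2/2 satisfied

(1,3), (2,2), (3,4), (4,1)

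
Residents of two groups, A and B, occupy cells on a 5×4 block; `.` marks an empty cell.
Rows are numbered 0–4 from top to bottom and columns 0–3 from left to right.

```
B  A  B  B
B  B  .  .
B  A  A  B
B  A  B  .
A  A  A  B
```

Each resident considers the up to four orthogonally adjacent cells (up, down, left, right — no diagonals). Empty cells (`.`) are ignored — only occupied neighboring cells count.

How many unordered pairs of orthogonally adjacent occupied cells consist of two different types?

12

Scan each occupied cell's neighbors to the right and below so each pair is counted once.
From row 0: 3 unlike of 5 pairs (running 3/5).
From row 1: 1 unlike of 3 pairs (running 4/8).
From row 2: 3 unlike of 6 pairs (running 7/14).
From row 3: 4 unlike of 5 pairs (running 11/19).
From row 4: 1 unlike of 3 pairs (running 12/22).
Total adjacent occupied pairs: 22; unlike-type pairs: 12.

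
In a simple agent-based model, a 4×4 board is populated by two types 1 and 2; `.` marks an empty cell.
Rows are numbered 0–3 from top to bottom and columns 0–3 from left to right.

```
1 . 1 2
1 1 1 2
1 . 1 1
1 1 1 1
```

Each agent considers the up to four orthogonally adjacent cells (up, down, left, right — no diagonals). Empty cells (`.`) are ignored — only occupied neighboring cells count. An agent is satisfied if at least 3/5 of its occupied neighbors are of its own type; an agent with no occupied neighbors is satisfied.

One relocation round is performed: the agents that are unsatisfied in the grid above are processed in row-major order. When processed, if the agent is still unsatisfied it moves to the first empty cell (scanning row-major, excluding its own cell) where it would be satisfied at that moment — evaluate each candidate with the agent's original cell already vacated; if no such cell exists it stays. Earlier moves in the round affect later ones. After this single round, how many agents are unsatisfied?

Initially unsatisfied (in order): (0,2), (0,3), (1,3).
  (0,2) → (0,1).
  (0,3): now satisfied by earlier moves; stays.
  (1,3): no empty cell satisfies it; stays.
Resulting grid:
1 1 . 2
1 1 1 2
1 . 1 1
1 1 1 1
Unsatisfied now: (1,3).

1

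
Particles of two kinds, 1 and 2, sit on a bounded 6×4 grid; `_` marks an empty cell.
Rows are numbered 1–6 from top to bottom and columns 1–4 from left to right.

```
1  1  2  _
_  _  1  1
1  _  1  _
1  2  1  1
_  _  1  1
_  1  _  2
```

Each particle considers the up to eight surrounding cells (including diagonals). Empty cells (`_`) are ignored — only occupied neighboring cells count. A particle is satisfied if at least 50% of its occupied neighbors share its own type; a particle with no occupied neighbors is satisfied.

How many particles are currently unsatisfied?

(1,1)1 1/1 satisfied
(1,2)1 2/3 satisfied
(1,3)2 0/3 not
(2,3)1 3/4 satisfied
(2,4)1 2/3 satisfied
(3,1)1 1/2 satisfied
(3,3)1 4/5 satisfied
(4,1)1 1/2 satisfied
(4,2)2 0/5 not
(4,3)1 4/5 satisfied
(4,4)1 4/4 satisfied
(5,3)1 4/6 satisfied
(5,4)1 3/4 satisfied
(6,2)1 1/1 satisfied
(6,4)2 0/2 not
Unsatisfied: (1,3), (4,2), (6,4) — 3 in total.

3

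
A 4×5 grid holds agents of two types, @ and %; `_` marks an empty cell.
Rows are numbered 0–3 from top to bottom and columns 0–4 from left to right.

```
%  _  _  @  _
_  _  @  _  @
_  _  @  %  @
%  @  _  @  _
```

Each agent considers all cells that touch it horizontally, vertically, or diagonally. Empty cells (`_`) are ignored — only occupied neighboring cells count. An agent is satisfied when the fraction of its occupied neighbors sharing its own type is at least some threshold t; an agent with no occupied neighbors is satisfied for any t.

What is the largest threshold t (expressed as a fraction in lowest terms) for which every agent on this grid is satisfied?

0/1

(0,0)% — no occupied neighbors
(0,3)@ 2/2
(1,2)@ 2/3
(1,4)@ 2/3
(2,2)@ 3/4
(2,3)% 0/5
(2,4)@ 2/3
(3,0)% 0/1
(3,1)@ 1/2
(3,3)@ 2/3
The smallest same-type fraction is 0/5 at (2,3), which reduces to 0/1. Any threshold above that leaves this agent unsatisfied.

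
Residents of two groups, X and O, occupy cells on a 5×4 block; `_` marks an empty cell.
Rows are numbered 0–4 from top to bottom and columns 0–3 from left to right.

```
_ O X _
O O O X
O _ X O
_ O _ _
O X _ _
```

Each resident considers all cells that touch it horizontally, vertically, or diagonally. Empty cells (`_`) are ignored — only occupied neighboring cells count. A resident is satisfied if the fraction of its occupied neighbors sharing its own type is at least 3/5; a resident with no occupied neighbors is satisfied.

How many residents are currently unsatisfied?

8

Row 0: (0,1)O 3/4 satisfied · (0,2)X 1/4 not
Row 1: (1,0)O 3/3 satisfied · (1,1)O 4/6 satisfied · (1,2)O 3/6 not · (1,3)X 2/4 not
Row 2: (2,0)O 3/3 satisfied · (2,2)X 1/5 not · (2,3)O 1/3 not
Row 3: (3,1)O 2/4 not
Row 4: (4,0)O 1/2 not · (4,1)X 0/2 not
Unsatisfied: (0,2), (1,2), (1,3), (2,2), (2,3), (3,1), (4,0), (4,1) — 8 in total.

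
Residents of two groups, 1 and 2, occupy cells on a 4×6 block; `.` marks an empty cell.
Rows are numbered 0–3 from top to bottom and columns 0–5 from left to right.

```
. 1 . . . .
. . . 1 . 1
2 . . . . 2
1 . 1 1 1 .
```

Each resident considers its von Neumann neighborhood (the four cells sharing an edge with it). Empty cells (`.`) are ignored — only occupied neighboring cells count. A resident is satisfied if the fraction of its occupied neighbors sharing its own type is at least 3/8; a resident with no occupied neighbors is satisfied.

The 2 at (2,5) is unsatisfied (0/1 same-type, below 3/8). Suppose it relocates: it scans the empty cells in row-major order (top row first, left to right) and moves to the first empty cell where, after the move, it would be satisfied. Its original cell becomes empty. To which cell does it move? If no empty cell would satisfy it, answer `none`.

(0,4)

Vacating (2,5). Empty cells in order:
  (0,0): 0/1 same-type → still unsatisfied.
  (0,2): 0/1 same-type → still unsatisfied.
  (0,3): 0/1 same-type → still unsatisfied.
  (0,4): 0/0 same-type → satisfied — stop here.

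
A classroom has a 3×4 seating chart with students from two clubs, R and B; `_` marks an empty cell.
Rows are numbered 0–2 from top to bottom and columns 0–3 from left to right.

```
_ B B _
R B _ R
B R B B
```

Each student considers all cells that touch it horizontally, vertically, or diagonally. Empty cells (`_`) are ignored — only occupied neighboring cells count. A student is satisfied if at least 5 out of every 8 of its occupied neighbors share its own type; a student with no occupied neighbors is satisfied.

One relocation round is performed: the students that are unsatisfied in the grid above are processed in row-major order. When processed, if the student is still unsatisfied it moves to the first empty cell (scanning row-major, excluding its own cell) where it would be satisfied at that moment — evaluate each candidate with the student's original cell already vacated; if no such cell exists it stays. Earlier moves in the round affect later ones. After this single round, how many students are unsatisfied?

3

Initially unsatisfied (in order): (1,0), (1,3), (2,0), (2,1), (2,2), (2,3).
  (1,0): no empty cell satisfies it; stays.
  (1,3): no empty cell satisfies it; stays.
  (2,0) → (0,0).
  (2,1): no empty cell satisfies it; stays.
  (2,2) → (1,2).
  (2,3) → (0,3).
Resulting grid:
B B B B
R B B R
_ R _ _
Unsatisfied now: (1,0), (1,3), (2,1).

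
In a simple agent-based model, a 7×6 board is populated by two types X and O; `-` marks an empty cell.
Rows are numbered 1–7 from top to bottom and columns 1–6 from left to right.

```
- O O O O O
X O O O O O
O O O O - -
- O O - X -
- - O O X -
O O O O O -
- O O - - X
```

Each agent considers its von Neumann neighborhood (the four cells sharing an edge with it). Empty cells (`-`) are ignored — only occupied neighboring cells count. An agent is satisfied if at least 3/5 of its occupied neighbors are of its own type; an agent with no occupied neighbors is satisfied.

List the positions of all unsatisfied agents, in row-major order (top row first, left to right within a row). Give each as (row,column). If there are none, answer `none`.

(1,2)O 2/2 ok
(1,3)O 3/3 ok
(1,4)O 3/3 ok
(1,5)O 3/3 ok
(1,6)O 2/2 ok
(2,1)X 0/2 unhappy
(2,2)O 3/4 ok
(2,3)O 4/4 ok
(2,4)O 4/4 ok
(2,5)O 3/3 ok
(2,6)O 2/2 ok
(3,1)O 1/2 unhappy
(3,2)O 4/4 ok
(3,3)O 4/4 ok
(3,4)O 2/2 ok
(4,2)O 2/2 ok
(4,3)O 3/3 ok
(4,5)X 1/1 ok
(5,3)O 3/3 ok
(5,4)O 2/3 ok
(5,5)X 1/3 unhappy
(6,1)O 1/1 ok
(6,2)O 3/3 ok
(6,3)O 4/4 ok
(6,4)O 3/3 ok
(6,5)O 1/2 unhappy
(7,2)O 2/2 ok
(7,3)O 2/2 ok
(7,6)X 0/0 ok

(2,1), (3,1), (5,5), (6,5)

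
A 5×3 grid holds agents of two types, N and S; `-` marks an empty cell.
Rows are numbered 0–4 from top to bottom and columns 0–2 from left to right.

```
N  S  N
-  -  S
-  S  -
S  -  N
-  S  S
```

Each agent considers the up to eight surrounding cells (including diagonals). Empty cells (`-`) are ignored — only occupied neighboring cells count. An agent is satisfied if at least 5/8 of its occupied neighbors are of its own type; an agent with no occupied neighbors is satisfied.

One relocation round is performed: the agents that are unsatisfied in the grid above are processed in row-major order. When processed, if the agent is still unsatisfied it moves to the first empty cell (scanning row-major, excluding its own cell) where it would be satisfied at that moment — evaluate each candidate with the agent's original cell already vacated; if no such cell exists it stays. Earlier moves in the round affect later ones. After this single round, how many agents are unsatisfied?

Initially unsatisfied (in order): (0,0), (0,1), (0,2), (3,2), (4,2).
  (0,0): no empty cell satisfies it; stays.
  (0,1) → (2,0).
  (0,2): no empty cell satisfies it; stays.
  (3,2) → (0,1).
  (4,2): now satisfied by earlier moves; stays.
Resulting grid:
N N N
- - S
S S -
S - -
- S S
Unsatisfied now: (0,2), (1,2).

2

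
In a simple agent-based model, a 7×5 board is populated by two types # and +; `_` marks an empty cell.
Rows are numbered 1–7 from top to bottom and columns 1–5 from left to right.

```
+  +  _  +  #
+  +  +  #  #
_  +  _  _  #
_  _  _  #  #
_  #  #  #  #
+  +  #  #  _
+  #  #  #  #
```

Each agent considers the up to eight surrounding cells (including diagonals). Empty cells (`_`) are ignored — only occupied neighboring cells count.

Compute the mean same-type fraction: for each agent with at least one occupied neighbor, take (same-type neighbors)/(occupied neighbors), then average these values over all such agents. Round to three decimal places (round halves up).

0.805

Row 1: (1,1)+ 3/3 · (1,2)+ 4/4 · (1,4)+ 1/4 · (1,5)# 2/3
Row 2: (2,1)+ 4/4 · (2,2)+ 5/5 · (2,3)+ 4/5 · (2,4)# 3/5 · (2,5)# 3/4
Row 3: (3,2)+ 3/3 · (3,5)# 4/4
Row 4: (4,4)# 5/5 · (4,5)# 4/4
Row 5: (5,2)# 2/4 · (5,3)# 5/6 · (5,4)# 6/6 · (5,5)# 4/4
Row 6: (6,1)+ 2/4 · (6,2)+ 2/7 · (6,3)# 7/8 · (6,4)# 7/7
Row 7: (7,1)+ 2/3 · (7,2)# 2/5 · (7,3)# 4/5 · (7,4)# 4/4 · (7,5)# 2/2
Sum over 26 agents: 3/3 + 4/4 + 1/4 + 2/3 + 4/4 + 5/5 + 4/5 + 3/5 + 3/4 + 3/3 + 4/4 + 5/5 + 4/4 + 2/4 + 5/6 + 6/6 + 4/4 + 2/4 + 2/7 + 7/8 + 7/7 + 2/3 + 2/5 + 4/5 + 4/4 + 2/2 = 17579/840; mean = 17579/840 ÷ 26 = 17579/21840 = 0.804899… → 0.805.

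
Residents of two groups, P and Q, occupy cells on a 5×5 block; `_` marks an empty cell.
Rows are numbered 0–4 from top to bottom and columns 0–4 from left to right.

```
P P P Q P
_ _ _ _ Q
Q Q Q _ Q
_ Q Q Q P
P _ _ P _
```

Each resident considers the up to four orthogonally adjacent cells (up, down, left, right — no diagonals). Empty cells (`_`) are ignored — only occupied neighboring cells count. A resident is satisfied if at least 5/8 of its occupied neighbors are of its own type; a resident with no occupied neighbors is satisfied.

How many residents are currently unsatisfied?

Row 0: (0,0)P 1/1 ✓ · (0,1)P 2/2 ✓ · (0,2)P 1/2 ✗ · (0,3)Q 0/2 ✗ · (0,4)P 0/2 ✗
Row 1: (1,4)Q 1/2 ✗
Row 2: (2,0)Q 1/1 ✓ · (2,1)Q 3/3 ✓ · (2,2)Q 2/2 ✓ · (2,4)Q 1/2 ✗
Row 3: (3,1)Q 2/2 ✓ · (3,2)Q 3/3 ✓ · (3,3)Q 1/3 ✗ · (3,4)P 0/2 ✗
Row 4: (4,0)P 0/0 ✓ · (4,3)P 0/1 ✗
Unsatisfied: (0,2), (0,3), (0,4), (1,4), (2,4), (3,3), (3,4), (4,3) — 8 in total.

8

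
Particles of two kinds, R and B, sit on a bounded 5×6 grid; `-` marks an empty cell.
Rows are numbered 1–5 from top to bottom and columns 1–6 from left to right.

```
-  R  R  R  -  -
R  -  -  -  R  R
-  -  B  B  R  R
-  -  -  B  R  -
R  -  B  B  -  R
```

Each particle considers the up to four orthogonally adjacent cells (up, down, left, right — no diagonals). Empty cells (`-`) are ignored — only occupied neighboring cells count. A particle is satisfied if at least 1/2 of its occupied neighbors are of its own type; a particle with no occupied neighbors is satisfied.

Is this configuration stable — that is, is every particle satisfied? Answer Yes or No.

Yes

Row 1: (1,2)R 1/1 ✓ · (1,3)R 2/2 ✓ · (1,4)R 1/1 ✓
Row 2: (2,1)R 0/0 ✓ · (2,5)R 2/2 ✓ · (2,6)R 2/2 ✓
Row 3: (3,3)B 1/1 ✓ · (3,4)B 2/3 ✓ · (3,5)R 3/4 ✓ · (3,6)R 2/2 ✓
Row 4: (4,4)B 2/3 ✓ · (4,5)R 1/2 ✓
Row 5: (5,1)R 0/0 ✓ · (5,3)B 1/1 ✓ · (5,4)B 2/2 ✓ · (5,6)R 0/0 ✓
All meet the threshold, so the configuration is stable.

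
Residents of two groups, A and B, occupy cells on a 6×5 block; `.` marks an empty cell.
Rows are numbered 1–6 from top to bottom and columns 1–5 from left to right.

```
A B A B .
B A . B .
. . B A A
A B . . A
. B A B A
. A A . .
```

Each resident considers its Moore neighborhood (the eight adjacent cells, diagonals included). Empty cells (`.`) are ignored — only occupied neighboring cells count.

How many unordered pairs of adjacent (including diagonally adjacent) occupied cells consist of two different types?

Scan each occupied cell's neighbors to the right and below (and the two forward diagonals) so each pair is counted once.
Row 1: A(1,1)–B(1,2)≠ A(1,1)–B(2,1)≠ A(1,1)–A(2,2)= B(1,2)–A(1,3)≠ B(1,2)–A(2,2)≠ B(1,2)–B(2,1)= A(1,3)–B(1,4)≠ A(1,3)–B(2,4)≠ A(1,3)–A(2,2)= B(1,4)–B(2,4)=  → 6/10 unlike.
Row 2: B(2,1)–A(2,2)≠ A(2,2)–B(3,3)≠ B(2,4)–A(3,4)≠ B(2,4)–A(3,5)≠ B(2,4)–B(3,3)=  → 4/5 unlike.
Row 3: B(3,3)–A(3,4)≠ B(3,3)–B(4,2)= A(3,4)–A(3,5)= A(3,4)–A(4,5)= A(3,5)–A(4,5)=  → 1/5 unlike.
Row 4: A(4,1)–B(4,2)≠ A(4,1)–B(5,2)≠ B(4,2)–B(5,2)= B(4,2)–A(5,3)≠ A(4,5)–A(5,5)= A(4,5)–B(5,4)≠  → 4/6 unlike.
Row 5: B(5,2)–A(5,3)≠ B(5,2)–A(6,2)≠ B(5,2)–A(6,3)≠ A(5,3)–B(5,4)≠ A(5,3)–A(6,3)= A(5,3)–A(6,2)= B(5,4)–A(5,5)≠ B(5,4)–A(6,3)≠  → 6/8 unlike.
Row 6: A(6,2)–A(6,3)=  → 0/1 unlike.
Total adjacent occupied pairs: 35; unlike-type pairs: 21.

21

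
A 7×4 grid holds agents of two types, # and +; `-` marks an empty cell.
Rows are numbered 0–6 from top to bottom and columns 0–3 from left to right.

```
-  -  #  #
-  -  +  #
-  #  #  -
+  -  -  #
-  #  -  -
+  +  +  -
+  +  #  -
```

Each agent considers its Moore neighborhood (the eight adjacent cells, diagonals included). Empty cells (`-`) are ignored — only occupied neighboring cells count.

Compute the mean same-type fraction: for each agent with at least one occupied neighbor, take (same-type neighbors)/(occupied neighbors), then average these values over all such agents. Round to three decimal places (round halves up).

0.526

Row 0: (0,2)# 2/3 · (0,3)# 2/3
Row 1: (1,2)+ 0/5 · (1,3)# 3/4
Row 2: (2,1)# 1/3 · (2,2)# 3/4
Row 3: (3,0)+ 0/2 · (3,3)# 1/1
Row 4: (4,1)# 0/4
Row 5: (5,0)+ 3/4 · (5,1)+ 4/6 · (5,2)+ 2/4
Row 6: (6,0)+ 3/3 · (6,1)+ 4/5 · (6,2)# 0/3
Sum over 15 agents: 2/3 + 2/3 + 0/5 + 3/4 + 1/3 + 3/4 + 0/2 + 1/1 + 0/4 + 3/4 + 4/6 + 2/4 + 3/3 + 4/5 + 0/3 = 473/60; mean = 473/60 ÷ 15 = 473/900 = 0.525555… → 0.526.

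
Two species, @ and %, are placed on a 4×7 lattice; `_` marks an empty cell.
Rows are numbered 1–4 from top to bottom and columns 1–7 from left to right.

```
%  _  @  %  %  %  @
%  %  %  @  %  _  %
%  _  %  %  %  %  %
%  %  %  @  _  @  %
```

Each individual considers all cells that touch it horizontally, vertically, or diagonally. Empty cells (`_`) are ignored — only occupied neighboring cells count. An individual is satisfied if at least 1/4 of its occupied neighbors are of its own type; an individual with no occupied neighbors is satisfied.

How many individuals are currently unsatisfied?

(1,1)% 2/2 ✓
(1,3)@ 1/4 ✓
(1,4)% 3/5 ✓
(1,5)% 3/4 ✓
(1,6)% 3/4 ✓
(1,7)@ 0/2 ✗
(2,1)% 3/3 ✓
(2,2)% 5/6 ✓
(2,3)% 4/6 ✓
(2,4)@ 1/8 ✗
(2,5)% 6/7 ✓
(2,7)% 3/4 ✓
(3,1)% 4/4 ✓
(3,3)% 5/7 ✓
(3,4)% 5/7 ✓
(3,5)% 3/6 ✓
(3,6)% 5/6 ✓
(3,7)% 3/4 ✓
(4,1)% 2/2 ✓
(4,2)% 4/4 ✓
(4,3)% 3/4 ✓
(4,4)@ 0/4 ✗
(4,6)@ 0/4 ✗
(4,7)% 2/3 ✓
Unsatisfied: (1,7), (2,4), (4,4), (4,6) — 4 in total.

4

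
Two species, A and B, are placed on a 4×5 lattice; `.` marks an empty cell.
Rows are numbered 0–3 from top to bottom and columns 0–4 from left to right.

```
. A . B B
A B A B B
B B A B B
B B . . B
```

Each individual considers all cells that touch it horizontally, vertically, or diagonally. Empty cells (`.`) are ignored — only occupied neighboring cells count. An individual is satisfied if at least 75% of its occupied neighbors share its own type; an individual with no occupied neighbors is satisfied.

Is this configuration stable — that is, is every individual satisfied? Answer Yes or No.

No

Row 0: (0,1)A 2/3 not · (0,3)B 3/4 satisfied · (0,4)B 3/3 satisfied
Row 1: (1,0)A 1/4 not · (1,1)B 2/6 not · (1,2)A 2/7 not · (1,3)B 5/7 not · (1,4)B 5/5 satisfied
Row 2: (2,0)B 4/5 satisfied · (2,1)B 4/7 not · (2,2)A 1/6 not · (2,3)B 4/6 not · (2,4)B 4/4 satisfied
Row 3: (3,0)B 3/3 satisfied · (3,1)B 3/4 satisfied · (3,4)B 2/2 satisfied
For instance (0,1) has only 2/3 same-type neighbors, below 3/4.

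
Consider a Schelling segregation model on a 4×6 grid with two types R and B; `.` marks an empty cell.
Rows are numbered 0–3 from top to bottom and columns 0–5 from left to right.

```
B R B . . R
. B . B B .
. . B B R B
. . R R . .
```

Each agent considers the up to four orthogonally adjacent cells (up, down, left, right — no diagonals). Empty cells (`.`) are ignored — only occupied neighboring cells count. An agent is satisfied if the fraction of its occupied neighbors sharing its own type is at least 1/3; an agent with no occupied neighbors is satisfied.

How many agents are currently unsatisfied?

(0,0)B 0/1 ✗
(0,1)R 0/3 ✗
(0,2)B 0/1 ✗
(0,5)R 0/0 ✓
(1,1)B 0/1 ✗
(1,3)B 2/2 ✓
(1,4)B 1/2 ✓
(2,2)B 1/2 ✓
(2,3)B 2/4 ✓
(2,4)R 0/3 ✗
(2,5)B 0/1 ✗
(3,2)R 1/2 ✓
(3,3)R 1/2 ✓
Unsatisfied: (0,0), (0,1), (0,2), (1,1), (2,4), (2,5) — 6 in total.

6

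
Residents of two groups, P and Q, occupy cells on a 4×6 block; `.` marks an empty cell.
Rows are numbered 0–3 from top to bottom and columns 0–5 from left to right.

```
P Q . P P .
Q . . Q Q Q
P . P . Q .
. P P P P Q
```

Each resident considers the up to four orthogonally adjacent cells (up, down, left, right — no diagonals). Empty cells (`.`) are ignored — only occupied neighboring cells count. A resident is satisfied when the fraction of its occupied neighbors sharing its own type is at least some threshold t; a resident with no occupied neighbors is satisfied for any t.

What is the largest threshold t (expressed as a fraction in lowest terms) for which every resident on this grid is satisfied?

(0,0)P 0/2
(0,1)Q 0/1
(0,3)P 1/2
(0,4)P 1/2
(1,0)Q 0/2
(1,3)Q 1/2
(1,4)Q 3/4
(1,5)Q 1/1
(2,0)P 0/1
(2,2)P 1/1
(2,4)Q 1/2
(3,1)P 1/1
(3,2)P 3/3
(3,3)P 2/2
(3,4)P 1/3
(3,5)Q 0/1
The smallest same-type fraction is 0/2 at (0,0), which reduces to 0/1. Any threshold above that leaves this resident unsatisfied.

0/1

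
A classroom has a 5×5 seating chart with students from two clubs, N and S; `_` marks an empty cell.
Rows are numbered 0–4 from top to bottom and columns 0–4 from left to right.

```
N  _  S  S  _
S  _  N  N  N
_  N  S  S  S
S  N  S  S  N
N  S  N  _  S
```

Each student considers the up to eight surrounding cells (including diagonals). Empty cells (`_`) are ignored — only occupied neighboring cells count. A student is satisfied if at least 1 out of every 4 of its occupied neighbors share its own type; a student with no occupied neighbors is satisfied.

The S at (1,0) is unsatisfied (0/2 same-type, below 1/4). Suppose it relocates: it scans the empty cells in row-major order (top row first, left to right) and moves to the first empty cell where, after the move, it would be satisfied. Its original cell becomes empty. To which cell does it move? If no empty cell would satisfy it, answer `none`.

(0,1)

Vacating (1,0). Empty cells in order:
  (0,1): 1/3 same-type → satisfied — stop here.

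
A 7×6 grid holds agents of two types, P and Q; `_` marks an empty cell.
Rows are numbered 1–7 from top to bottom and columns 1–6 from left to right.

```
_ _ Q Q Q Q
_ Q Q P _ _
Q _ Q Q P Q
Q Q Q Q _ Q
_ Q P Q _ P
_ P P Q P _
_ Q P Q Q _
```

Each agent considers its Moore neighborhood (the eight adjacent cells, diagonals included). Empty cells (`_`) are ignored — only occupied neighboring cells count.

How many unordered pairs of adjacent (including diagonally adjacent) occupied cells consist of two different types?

Scan each occupied cell's neighbors to the right and below (and the two forward diagonals) so each pair is counted once.
From row 1: 3 unlike of 9 pairs (running 3/9).
From row 2: 3 unlike of 9 pairs (running 6/18).
From row 3: 4 unlike of 13 pairs (running 10/31).
From row 4: 4 unlike of 12 pairs (running 14/43).
From row 5: 7 unlike of 11 pairs (running 21/54).
From row 6: 8 unlike of 13 pairs (running 29/67).
From row 7: 2 unlike of 3 pairs (running 31/70).
Total adjacent occupied pairs: 70; unlike-type pairs: 31.

31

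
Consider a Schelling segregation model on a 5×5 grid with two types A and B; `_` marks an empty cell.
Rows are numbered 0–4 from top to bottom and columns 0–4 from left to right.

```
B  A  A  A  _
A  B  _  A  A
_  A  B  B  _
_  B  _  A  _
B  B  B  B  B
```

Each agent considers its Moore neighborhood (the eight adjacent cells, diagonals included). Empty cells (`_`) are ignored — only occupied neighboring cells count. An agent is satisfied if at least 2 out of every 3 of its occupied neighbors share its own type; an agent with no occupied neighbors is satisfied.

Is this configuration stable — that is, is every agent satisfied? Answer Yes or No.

Row 0: (0,0)B 1/3 not · (0,1)A 2/4 not · (0,2)A 3/4 satisfied · (0,3)A 3/3 satisfied
Row 1: (1,0)A 2/4 not · (1,1)B 2/6 not · (1,3)A 3/5 not · (1,4)A 2/3 satisfied
Row 2: (2,1)A 1/4 not · (2,2)B 3/6 not · (2,3)B 1/4 not
Row 3: (3,1)B 4/5 satisfied · (3,3)A 0/5 not
Row 4: (4,0)B 2/2 satisfied · (4,1)B 3/3 satisfied · (4,2)B 3/4 satisfied · (4,3)B 2/3 satisfied · (4,4)B 1/2 not
For instance (0,0) has only 1/3 same-type neighbors, below 2/3.

No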